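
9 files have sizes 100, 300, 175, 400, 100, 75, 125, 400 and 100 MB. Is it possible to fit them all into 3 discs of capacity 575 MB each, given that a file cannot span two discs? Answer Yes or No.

No

Total = 1775 MB; ⌈1775/575⌉ = 4.
At least 4 discs are required, but only 3 are allowed.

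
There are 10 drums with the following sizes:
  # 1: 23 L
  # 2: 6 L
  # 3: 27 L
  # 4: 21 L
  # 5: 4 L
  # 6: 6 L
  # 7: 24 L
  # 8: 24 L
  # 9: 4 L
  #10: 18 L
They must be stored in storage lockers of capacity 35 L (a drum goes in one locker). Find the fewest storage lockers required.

6

Total = 27 + 24 + 24 + 23 + 21 + 18 + 6 + 6 + 4 + 4 = 157 L.
Lower bound: ⌈157/35⌉ = 5 storage lockers.
Also, 6 drums each exceed 35/2 L, and no two of those can share a locker, so at least 6 storage lockers are needed.
A packing using 6 storage lockers:
  locker 1: 27 + 6 = 33
  locker 2: 24 + 6 + 4 = 34
  locker 3: 24 + 4 = 28
  locker 4: 23 = 23
  locker 5: 21 = 21
  locker 6: 18 = 18
This matches the lower bound, so 6 is optimal.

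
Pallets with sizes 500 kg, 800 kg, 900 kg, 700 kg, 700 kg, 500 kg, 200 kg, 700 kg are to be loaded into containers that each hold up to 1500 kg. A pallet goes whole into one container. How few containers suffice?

Total = 900 + 800 + 700 + 700 + 700 + 500 + 500 + 200 = 5000 kg.
Lower bound: ⌈5000/1500⌉ = 4 containers.
A packing using 4 containers:
  container 1: 900 + 500 = 1400
  container 2: 800 + 700 = 1500
  container 3: 700 + 700 = 1400
  container 4: 500 + 200 = 700
This matches the lower bound, so 4 is optimal.

4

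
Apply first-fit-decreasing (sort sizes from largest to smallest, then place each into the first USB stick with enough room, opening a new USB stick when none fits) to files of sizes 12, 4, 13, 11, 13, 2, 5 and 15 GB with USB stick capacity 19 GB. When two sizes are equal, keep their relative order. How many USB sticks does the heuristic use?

Sorted descending: 15, 13, 13, 12, 11, 5, 4, 2.
  15 → USB stick 1 (new)  [load 15/19]
  13 → USB stick 2 (new)  [load 13/19]
  13 → USB stick 3 (new)  [load 13/19]
  12 → USB stick 4 (new)  [load 12/19]
  11 → USB stick 5 (new)  [load 11/19]
  5 → USB stick 2  [load 18/19]
  4 → USB stick 1  [load 19/19]
  2 → USB stick 3  [load 15/19]
5 USB sticks opened.

5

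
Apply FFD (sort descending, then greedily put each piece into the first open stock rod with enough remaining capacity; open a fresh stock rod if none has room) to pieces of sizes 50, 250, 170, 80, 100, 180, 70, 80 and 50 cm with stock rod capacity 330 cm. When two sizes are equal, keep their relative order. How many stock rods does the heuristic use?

Sorted descending: 250, 180, 170, 100, 80, 80, 70, 50, 50.
  250 → stock rod 1 (new)  [load 250/330]
  180 → stock rod 2 (new)  [load 180/330]
  170 → stock rod 3 (new)  [load 170/330]
  100 → stock rod 2  [load 280/330]
  80 → stock rod 1  [load 330/330]
  80 → stock rod 3  [load 250/330]
  70 → stock rod 3  [load 320/330]
  50 → stock rod 2  [load 330/330]
  50 → stock rod 4 (new)  [load 50/330]
4 stock rods opened.

4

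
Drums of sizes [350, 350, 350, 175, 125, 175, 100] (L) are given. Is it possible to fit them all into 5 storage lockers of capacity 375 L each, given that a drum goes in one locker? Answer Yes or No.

Yes

A valid assignment using 5 storage lockers:
  locker 1: 350 = 350
  locker 2: 350 = 350
  locker 3: 350 = 350
  locker 4: 175 + 175 = 350
  locker 5: 125 + 100 = 225
Every load is within 375 L, so 5 storage lockers suffice.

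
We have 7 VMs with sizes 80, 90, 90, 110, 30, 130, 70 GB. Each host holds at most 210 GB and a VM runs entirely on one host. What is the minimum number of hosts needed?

Total = 130 + 110 + 90 + 90 + 80 + 70 + 30 = 600 GB.
Lower bound: ⌈600/210⌉ = 3 hosts.
A packing using 3 hosts:
  host 1: 130 + 80 = 210
  host 2: 110 + 90 = 200
  host 3: 90 + 70 + 30 = 190
This matches the lower bound, so 3 is optimal.

3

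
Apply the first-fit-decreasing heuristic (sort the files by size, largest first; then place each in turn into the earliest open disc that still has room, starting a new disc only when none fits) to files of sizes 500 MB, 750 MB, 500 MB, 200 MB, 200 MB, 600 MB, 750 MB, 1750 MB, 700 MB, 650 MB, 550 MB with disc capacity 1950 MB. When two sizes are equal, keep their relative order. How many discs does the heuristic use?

Sorted descending: 1750, 750, 750, 700, 650, 600, 550, 500, 500, 200, 200.
  1750 → disc 1 (new)  [load 1750/1950]
  750 → disc 2 (new)  [load 750/1950]
  750 → disc 2  [load 1500/1950]
  700 → disc 3 (new)  [load 700/1950]
  650 → disc 3  [load 1350/1950]
  600 → disc 3  [load 1950/1950]
  550 → disc 4 (new)  [load 550/1950]
  500 → disc 4  [load 1050/1950]
  500 → disc 4  [load 1550/1950]
  200 → disc 1  [load 1950/1950]
  200 → disc 2  [load 1700/1950]
4 discs opened.

4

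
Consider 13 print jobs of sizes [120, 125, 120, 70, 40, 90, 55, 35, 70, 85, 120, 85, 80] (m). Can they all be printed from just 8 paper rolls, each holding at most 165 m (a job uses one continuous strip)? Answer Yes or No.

Yes

A valid assignment using 8 paper rolls:
  roll 1: 125 + 40 = 165
  roll 2: 120 + 35 = 155
  roll 3: 120 = 120
  roll 4: 120 = 120
  roll 5: 90 + 70 = 160
  roll 6: 85 + 80 = 165
  roll 7: 85 + 70 = 155
  roll 8: 55 = 55
Every load is within 165 m, so 8 paper rolls suffice.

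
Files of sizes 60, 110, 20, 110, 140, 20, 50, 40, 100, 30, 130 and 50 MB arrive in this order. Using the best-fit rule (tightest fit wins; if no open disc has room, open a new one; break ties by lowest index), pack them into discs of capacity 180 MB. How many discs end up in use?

  60 → disc 1 (new)  [load 60/180]
  110 → disc 1  [load 170/180]
  20 → disc 2 (new)  [load 20/180]
  110 → disc 2  [load 130/180]
  140 → disc 3 (new)  [load 140/180]
  20 → disc 3  [load 160/180]
  50 → disc 2  [load 180/180]
  40 → disc 4 (new)  [load 40/180]
  100 → disc 4  [load 140/180]
  30 → disc 4  [load 170/180]
  130 → disc 5 (new)  [load 130/180]
  50 → disc 5  [load 180/180]
5 discs opened.

5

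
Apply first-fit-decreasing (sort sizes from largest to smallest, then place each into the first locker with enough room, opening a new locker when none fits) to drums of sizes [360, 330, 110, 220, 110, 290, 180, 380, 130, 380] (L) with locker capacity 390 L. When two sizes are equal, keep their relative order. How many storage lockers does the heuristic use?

Sorted descending: 380, 380, 360, 330, 290, 220, 180, 130, 110, 110.
  380 → locker 1 (new)  [load 380/390]
  380 → locker 2 (new)  [load 380/390]
  360 → locker 3 (new)  [load 360/390]
  330 → locker 4 (new)  [load 330/390]
  290 → locker 5 (new)  [load 290/390]
  220 → locker 6 (new)  [load 220/390]
  180 → locker 7 (new)  [load 180/390]
  130 → locker 6  [load 350/390]
  110 → locker 7  [load 290/390]
  110 → locker 8 (new)  [load 110/390]
8 storage lockers opened.

8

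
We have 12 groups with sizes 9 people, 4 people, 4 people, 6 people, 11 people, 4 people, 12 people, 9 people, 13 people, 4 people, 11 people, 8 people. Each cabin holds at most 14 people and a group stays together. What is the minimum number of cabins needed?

8

Total = 13 + 12 + 11 + 11 + 9 + 9 + 8 + 6 + 4 + 4 + 4 + 4 = 95 people.
Lower bound: ⌈95/14⌉ = 7 cabins.
A packing using 8 cabins:
  cabin 1: 13 = 13
  cabin 2: 12 = 12
  cabin 3: 11 = 11
  cabin 4: 11 = 11
  cabin 5: 9 + 4 = 13
  cabin 6: 9 + 4 = 13
  cabin 7: 8 + 6 = 14
  cabin 8: 4 + 4 = 8
No arrangement into 7 cabins stays within capacity, so 8 is optimal.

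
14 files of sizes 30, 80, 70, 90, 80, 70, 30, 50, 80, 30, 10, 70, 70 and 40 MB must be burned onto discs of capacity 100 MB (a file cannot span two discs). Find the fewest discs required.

Total = 90 + 80 + 80 + 80 + 70 + 70 + 70 + 70 + 50 + 40 + 30 + 30 + 30 + 10 = 800 MB.
Lower bound: ⌈800/100⌉ = 8 discs.
A packing using 9 discs:
  disc 1: 90 + 10 = 100
  disc 2: 80 = 80
  disc 3: 80 = 80
  disc 4: 80 = 80
  disc 5: 70 + 30 = 100
  disc 6: 70 + 30 = 100
  disc 7: 70 + 30 = 100
  disc 8: 70 = 70
  disc 9: 50 + 40 = 90
No arrangement into 8 discs stays within capacity, so 9 is optimal.

9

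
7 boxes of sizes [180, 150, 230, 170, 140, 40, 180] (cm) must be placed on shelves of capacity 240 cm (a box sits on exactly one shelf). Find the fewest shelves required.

6

Total = 230 + 180 + 180 + 170 + 150 + 140 + 40 = 1090 cm.
Lower bound: ⌈1090/240⌉ = 5 shelves.
Also, 6 boxes each exceed 120 cm, and no two of those can share a shelf, so at least 6 shelves are needed.
A packing using 6 shelves:
  shelf 1: 230 = 230
  shelf 2: 180 + 40 = 220
  shelf 3: 180 = 180
  shelf 4: 170 = 170
  shelf 5: 150 = 150
  shelf 6: 140 = 140
This matches the lower bound, so 6 is optimal.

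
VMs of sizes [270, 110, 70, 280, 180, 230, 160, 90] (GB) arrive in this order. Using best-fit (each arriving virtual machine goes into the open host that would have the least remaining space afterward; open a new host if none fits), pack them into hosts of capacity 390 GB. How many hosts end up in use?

4

  270 → host 1 (new)  [load 270/390]
  110 → host 1  [load 380/390]
  70 → host 2 (new)  [load 70/390]
  280 → host 2  [load 350/390]
  180 → host 3 (new)  [load 180/390]
  230 → host 4 (new)  [load 230/390]
  160 → host 4  [load 390/390]
  90 → host 3  [load 270/390]
4 hosts opened.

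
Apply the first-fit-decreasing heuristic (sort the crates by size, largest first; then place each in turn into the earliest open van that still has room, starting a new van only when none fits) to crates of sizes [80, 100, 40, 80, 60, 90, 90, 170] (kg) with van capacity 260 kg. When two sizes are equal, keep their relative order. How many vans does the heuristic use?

3

Sorted descending: 170, 100, 90, 90, 80, 80, 60, 40.
  170 → van 1 (new)  [load 170/260]
  100 → van 2 (new)  [load 100/260]
  90 → van 1  [load 260/260]
  90 → van 2  [load 190/260]
  80 → van 3 (new)  [load 80/260]
  80 → van 3  [load 160/260]
  60 → van 2  [load 250/260]
  40 → van 3  [load 200/260]
3 vans opened.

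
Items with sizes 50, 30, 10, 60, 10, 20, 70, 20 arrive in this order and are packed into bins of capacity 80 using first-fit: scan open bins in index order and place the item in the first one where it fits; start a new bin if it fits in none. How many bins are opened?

  50 → bin 1 (new)  [load 50/80]
  30 → bin 1  [load 80/80]
  10 → bin 2 (new)  [load 10/80]
  60 → bin 2  [load 70/80]
  10 → bin 2  [load 80/80]
  20 → bin 3 (new)  [load 20/80]
  70 → bin 4 (new)  [load 70/80]
  20 → bin 3  [load 40/80]
4 bins opened.

4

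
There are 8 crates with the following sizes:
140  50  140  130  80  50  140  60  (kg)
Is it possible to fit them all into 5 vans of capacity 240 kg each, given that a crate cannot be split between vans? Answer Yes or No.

Yes

A valid assignment using 4 vans:
  van 1: 140 + 80 = 220
  van 2: 140 + 60 = 200
  van 3: 140 + 50 + 50 = 240
  van 4: 130 = 130
That uses only 4 ≤ 5, so 5 vans are enough.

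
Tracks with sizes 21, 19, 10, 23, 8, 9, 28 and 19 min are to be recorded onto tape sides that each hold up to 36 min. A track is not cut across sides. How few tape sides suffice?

5

Total = 28 + 23 + 21 + 19 + 19 + 10 + 9 + 8 = 137 min.
Lower bound: ⌈137/36⌉ = 4 tape sides.
Also, 5 tracks each exceed 18 min, and no two of those can share a side, so at least 5 tape sides are needed.
A packing using 5 tape sides:
  side 1: 28 + 8 = 36
  side 2: 23 + 10 = 33
  side 3: 21 + 9 = 30
  side 4: 19 = 19
  side 5: 19 = 19
This matches the lower bound, so 5 is optimal.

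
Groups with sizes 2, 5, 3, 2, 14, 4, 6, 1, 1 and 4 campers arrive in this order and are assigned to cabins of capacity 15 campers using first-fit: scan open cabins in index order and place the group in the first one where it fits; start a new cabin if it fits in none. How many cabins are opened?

3

  2 → cabin 1 (new)  [load 2/15]
  5 → cabin 1  [load 7/15]
  3 → cabin 1  [load 10/15]
  2 → cabin 1  [load 12/15]
  14 → cabin 2 (new)  [load 14/15]
  4 → cabin 3 (new)  [load 4/15]
  6 → cabin 3  [load 10/15]
  1 → cabin 1  [load 13/15]
  1 → cabin 1  [load 14/15]
  4 → cabin 3  [load 14/15]
3 cabins opened.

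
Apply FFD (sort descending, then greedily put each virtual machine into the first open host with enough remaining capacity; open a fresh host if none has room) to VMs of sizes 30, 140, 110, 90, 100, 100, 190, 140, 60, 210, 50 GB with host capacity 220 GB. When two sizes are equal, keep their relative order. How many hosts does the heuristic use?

6

Sorted descending: 210, 190, 140, 140, 110, 100, 100, 90, 60, 50, 30.
  210 → host 1 (new)  [load 210/220]
  190 → host 2 (new)  [load 190/220]
  140 → host 3 (new)  [load 140/220]
  140 → host 4 (new)  [load 140/220]
  110 → host 5 (new)  [load 110/220]
  100 → host 5  [load 210/220]
  100 → host 6 (new)  [load 100/220]
  90 → host 6  [load 190/220]
  60 → host 3  [load 200/220]
  50 → host 4  [load 190/220]
  30 → host 2  [load 220/220]
6 hosts opened.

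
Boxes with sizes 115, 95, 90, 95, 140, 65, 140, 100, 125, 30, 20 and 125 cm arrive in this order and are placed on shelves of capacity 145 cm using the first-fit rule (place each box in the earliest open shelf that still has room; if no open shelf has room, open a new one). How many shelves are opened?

10

  115 → shelf 1 (new)  [load 115/145]
  95 → shelf 2 (new)  [load 95/145]
  90 → shelf 3 (new)  [load 90/145]
  95 → shelf 4 (new)  [load 95/145]
  140 → shelf 5 (new)  [load 140/145]
  65 → shelf 6 (new)  [load 65/145]
  140 → shelf 7 (new)  [load 140/145]
  100 → shelf 8 (new)  [load 100/145]
  125 → shelf 9 (new)  [load 125/145]
  30 → shelf 1  [load 145/145]
  20 → shelf 2  [load 115/145]
  125 → shelf 10 (new)  [load 125/145]
10 shelves opened.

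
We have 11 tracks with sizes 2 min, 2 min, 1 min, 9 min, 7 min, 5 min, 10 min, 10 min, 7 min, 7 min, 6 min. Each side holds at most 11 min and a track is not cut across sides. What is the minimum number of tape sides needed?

Total = 10 + 10 + 9 + 7 + 7 + 7 + 6 + 5 + 2 + 2 + 1 = 66 min.
Lower bound: ⌈66/11⌉ = 6 tape sides.
Also, 7 tracks each exceed 11/2 min, and no two of those can share a side, so at least 7 tape sides are needed.
A packing using 7 tape sides:
  side 1: 10 + 1 = 11
  side 2: 10 = 10
  side 3: 9 + 2 = 11
  side 4: 7 + 2 = 9
  side 5: 7 = 7
  side 6: 7 = 7
  side 7: 6 + 5 = 11
This matches the lower bound, so 7 is optimal.

7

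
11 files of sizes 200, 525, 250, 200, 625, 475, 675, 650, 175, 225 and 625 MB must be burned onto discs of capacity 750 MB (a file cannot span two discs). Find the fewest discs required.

7

Total = 675 + 650 + 625 + 625 + 525 + 475 + 250 + 225 + 200 + 200 + 175 = 4625 MB.
Lower bound: ⌈4625/750⌉ = 7 discs.
A packing using 7 discs:
  disc 1: 675 = 675
  disc 2: 650 = 650
  disc 3: 625 = 625
  disc 4: 625 = 625
  disc 5: 525 + 225 = 750
  disc 6: 475 + 250 = 725
  disc 7: 200 + 200 + 175 = 575
This matches the lower bound, so 7 is optimal.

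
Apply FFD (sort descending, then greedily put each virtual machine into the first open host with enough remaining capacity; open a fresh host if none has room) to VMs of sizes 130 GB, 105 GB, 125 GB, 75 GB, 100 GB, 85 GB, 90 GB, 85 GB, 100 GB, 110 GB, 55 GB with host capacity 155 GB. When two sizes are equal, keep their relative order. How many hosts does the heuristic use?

10

Sorted descending: 130, 125, 110, 105, 100, 100, 90, 85, 85, 75, 55.
  130 → host 1 (new)  [load 130/155]
  125 → host 2 (new)  [load 125/155]
  110 → host 3 (new)  [load 110/155]
  105 → host 4 (new)  [load 105/155]
  100 → host 5 (new)  [load 100/155]
  100 → host 6 (new)  [load 100/155]
  90 → host 7 (new)  [load 90/155]
  85 → host 8 (new)  [load 85/155]
  85 → host 9 (new)  [load 85/155]
  75 → host 10 (new)  [load 75/155]
  55 → host 5  [load 155/155]
10 hosts opened.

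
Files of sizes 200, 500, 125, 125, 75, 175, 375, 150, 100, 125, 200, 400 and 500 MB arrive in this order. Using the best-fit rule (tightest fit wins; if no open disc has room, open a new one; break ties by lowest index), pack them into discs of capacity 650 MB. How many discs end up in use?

  200 → disc 1 (new)  [load 200/650]
  500 → disc 2 (new)  [load 500/650]
  125 → disc 2  [load 625/650]
  125 → disc 1  [load 325/650]
  75 → disc 1  [load 400/650]
  175 → disc 1  [load 575/650]
  375 → disc 3 (new)  [load 375/650]
  150 → disc 3  [load 525/650]
  100 → disc 3  [load 625/650]
  125 → disc 4 (new)  [load 125/650]
  200 → disc 4  [load 325/650]
  400 → disc 5 (new)  [load 400/650]
  500 → disc 6 (new)  [load 500/650]
6 discs opened.

6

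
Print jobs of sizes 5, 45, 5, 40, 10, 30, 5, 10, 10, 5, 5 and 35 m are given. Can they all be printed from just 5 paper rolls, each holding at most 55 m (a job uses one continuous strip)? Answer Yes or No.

A valid assignment using 4 paper rolls:
  roll 1: 45 + 10 = 55
  roll 2: 40 + 10 + 5 = 55
  roll 3: 35 + 10 + 5 + 5 = 55
  roll 4: 30 + 5 + 5 = 40
That uses only 4 ≤ 5, so 5 paper rolls are enough.

Yes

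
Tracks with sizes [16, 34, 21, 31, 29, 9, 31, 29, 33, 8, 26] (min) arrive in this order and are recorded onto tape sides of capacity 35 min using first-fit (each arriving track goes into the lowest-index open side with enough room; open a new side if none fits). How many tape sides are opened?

9

  16 → side 1 (new)  [load 16/35]
  34 → side 2 (new)  [load 34/35]
  21 → side 3 (new)  [load 21/35]
  31 → side 4 (new)  [load 31/35]
  29 → side 5 (new)  [load 29/35]
  9 → side 1  [load 25/35]
  31 → side 6 (new)  [load 31/35]
  29 → side 7 (new)  [load 29/35]
  33 → side 8 (new)  [load 33/35]
  8 → side 1  [load 33/35]
  26 → side 9 (new)  [load 26/35]
9 tape sides opened.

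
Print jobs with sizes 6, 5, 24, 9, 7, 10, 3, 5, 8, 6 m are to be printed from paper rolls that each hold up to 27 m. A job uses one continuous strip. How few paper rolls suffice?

4

Total = 24 + 10 + 9 + 8 + 7 + 6 + 6 + 5 + 5 + 3 = 83 m.
Lower bound: ⌈83/27⌉ = 4 paper rolls.
A packing using 4 paper rolls:
  roll 1: 24 + 3 = 27
  roll 2: 10 + 9 + 8 = 27
  roll 3: 7 + 6 + 6 + 5 = 24
  roll 4: 5 = 5
This matches the lower bound, so 4 is optimal.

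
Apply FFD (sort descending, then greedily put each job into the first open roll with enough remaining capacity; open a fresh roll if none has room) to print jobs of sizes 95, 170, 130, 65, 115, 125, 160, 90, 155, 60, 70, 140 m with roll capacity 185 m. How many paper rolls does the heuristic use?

9

Sorted descending: 170, 160, 155, 140, 130, 125, 115, 95, 90, 70, 65, 60.
  170 → roll 1 (new)  [load 170/185]
  160 → roll 2 (new)  [load 160/185]
  155 → roll 3 (new)  [load 155/185]
  140 → roll 4 (new)  [load 140/185]
  130 → roll 5 (new)  [load 130/185]
  125 → roll 6 (new)  [load 125/185]
  115 → roll 7 (new)  [load 115/185]
  95 → roll 8 (new)  [load 95/185]
  90 → roll 8  [load 185/185]
  70 → roll 7  [load 185/185]
  65 → roll 9 (new)  [load 65/185]
  60 → roll 6  [load 185/185]
9 paper rolls opened.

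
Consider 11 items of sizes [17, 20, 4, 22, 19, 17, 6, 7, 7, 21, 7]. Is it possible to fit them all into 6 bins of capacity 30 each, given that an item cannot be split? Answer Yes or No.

A valid assignment using 6 bins:
  bin 1: 22 + 7 = 29
  bin 2: 21 + 7 = 28
  bin 3: 20 + 7 = 27
  bin 4: 19 + 6 + 4 = 29
  bin 5: 17 = 17
  bin 6: 17 = 17
Every load is within 30, so 6 bins suffice.

Yes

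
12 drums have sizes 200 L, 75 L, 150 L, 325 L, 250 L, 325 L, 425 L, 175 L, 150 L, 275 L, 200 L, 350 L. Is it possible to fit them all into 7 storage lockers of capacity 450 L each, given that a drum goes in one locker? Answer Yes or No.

Total = 2900 L; ⌈2900/450⌉ = 7.
The bound of 7 does not rule out 7, but exhaustive search shows no assignment into 7 storage lockers of capacity 450 L exists — the minimum is 8.

No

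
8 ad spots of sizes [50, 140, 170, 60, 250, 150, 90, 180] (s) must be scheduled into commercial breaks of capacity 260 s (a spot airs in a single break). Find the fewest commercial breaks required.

Total = 250 + 180 + 170 + 150 + 140 + 90 + 60 + 50 = 1090 s.
Lower bound: ⌈1090/260⌉ = 5 commercial breaks.
A packing using 5 commercial breaks:
  break 1: 250 = 250
  break 2: 180 + 60 = 240
  break 3: 170 + 90 = 260
  break 4: 150 + 50 = 200
  break 5: 140 = 140
This matches the lower bound, so 5 is optimal.

5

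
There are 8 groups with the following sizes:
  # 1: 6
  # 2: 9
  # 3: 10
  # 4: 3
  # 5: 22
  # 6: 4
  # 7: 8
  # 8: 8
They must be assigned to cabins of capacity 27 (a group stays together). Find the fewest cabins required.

3

Total = 22 + 10 + 9 + 8 + 8 + 6 + 4 + 3 = 70.
Lower bound: ⌈70/27⌉ = 3 cabins.
A packing using 3 cabins:
  cabin 1: 22 + 4 = 26
  cabin 2: 10 + 9 + 8 = 27
  cabin 3: 8 + 6 + 3 = 17
This matches the lower bound, so 3 is optimal.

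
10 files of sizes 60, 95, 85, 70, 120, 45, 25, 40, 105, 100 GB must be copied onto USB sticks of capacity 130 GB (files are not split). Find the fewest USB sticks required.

Total = 120 + 105 + 100 + 95 + 85 + 70 + 60 + 45 + 40 + 25 = 745 GB.
Lower bound: ⌈745/130⌉ = 6 USB sticks.
A packing using 7 USB sticks:
  USB stick 1: 120 = 120
  USB stick 2: 105 + 25 = 130
  USB stick 3: 100 = 100
  USB stick 4: 95 = 95
  USB stick 5: 85 + 45 = 130
  USB stick 6: 70 + 60 = 130
  USB stick 7: 40 = 40
No arrangement into 6 USB sticks stays within capacity, so 7 is optimal.

7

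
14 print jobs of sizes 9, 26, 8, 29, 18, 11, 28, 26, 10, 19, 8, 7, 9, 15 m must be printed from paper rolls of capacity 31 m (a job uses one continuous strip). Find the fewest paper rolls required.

Total = 29 + 28 + 26 + 26 + 19 + 18 + 15 + 11 + 10 + 9 + 9 + 8 + 8 + 7 = 223 m.
Lower bound: ⌈223/31⌉ = 8 paper rolls.
A packing using 8 paper rolls:
  roll 1: 29 = 29
  roll 2: 28 = 28
  roll 3: 26 = 26
  roll 4: 26 = 26
  roll 5: 19 + 11 = 30
  roll 6: 18 + 10 = 28
  roll 7: 15 + 9 + 7 = 31
  roll 8: 9 + 8 + 8 = 25
This matches the lower bound, so 8 is optimal.

8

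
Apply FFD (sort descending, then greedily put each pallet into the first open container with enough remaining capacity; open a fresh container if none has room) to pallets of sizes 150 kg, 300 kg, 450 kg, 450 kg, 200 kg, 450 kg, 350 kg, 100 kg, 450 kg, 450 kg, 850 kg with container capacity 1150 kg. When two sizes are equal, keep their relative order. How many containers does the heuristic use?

Sorted descending: 850, 450, 450, 450, 450, 450, 350, 300, 200, 150, 100.
  850 → container 1 (new)  [load 850/1150]
  450 → container 2 (new)  [load 450/1150]
  450 → container 2  [load 900/1150]
  450 → container 3 (new)  [load 450/1150]
  450 → container 3  [load 900/1150]
  450 → container 4 (new)  [load 450/1150]
  350 → container 4  [load 800/1150]
  300 → container 1  [load 1150/1150]
  200 → container 2  [load 1100/1150]
  150 → container 3  [load 1050/1150]
  100 → container 3  [load 1150/1150]
4 containers opened.

4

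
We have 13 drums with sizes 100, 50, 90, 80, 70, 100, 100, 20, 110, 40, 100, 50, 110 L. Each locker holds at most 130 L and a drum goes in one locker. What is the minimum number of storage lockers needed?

9

Total = 110 + 110 + 100 + 100 + 100 + 100 + 90 + 80 + 70 + 50 + 50 + 40 + 20 = 1020 L.
Lower bound: ⌈1020/130⌉ = 8 storage lockers.
Also, 9 drums each exceed 65 L, and no two of those can share a locker, so at least 9 storage lockers are needed.
A packing using 9 storage lockers:
  locker 1: 110 + 20 = 130
  locker 2: 110 = 110
  locker 3: 100 = 100
  locker 4: 100 = 100
  locker 5: 100 = 100
  locker 6: 100 = 100
  locker 7: 90 + 40 = 130
  locker 8: 80 + 50 = 130
  locker 9: 70 + 50 = 120
This matches the lower bound, so 9 is optimal.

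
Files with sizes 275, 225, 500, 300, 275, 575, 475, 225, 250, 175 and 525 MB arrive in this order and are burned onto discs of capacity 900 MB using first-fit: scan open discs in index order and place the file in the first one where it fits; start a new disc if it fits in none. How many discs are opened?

5

  275 → disc 1 (new)  [load 275/900]
  225 → disc 1  [load 500/900]
  500 → disc 2 (new)  [load 500/900]
  300 → disc 1  [load 800/900]
  275 → disc 2  [load 775/900]
  575 → disc 3 (new)  [load 575/900]
  475 → disc 4 (new)  [load 475/900]
  225 → disc 3  [load 800/900]
  250 → disc 4  [load 725/900]
  175 → disc 4  [load 900/900]
  525 → disc 5 (new)  [load 525/900]
5 discs opened.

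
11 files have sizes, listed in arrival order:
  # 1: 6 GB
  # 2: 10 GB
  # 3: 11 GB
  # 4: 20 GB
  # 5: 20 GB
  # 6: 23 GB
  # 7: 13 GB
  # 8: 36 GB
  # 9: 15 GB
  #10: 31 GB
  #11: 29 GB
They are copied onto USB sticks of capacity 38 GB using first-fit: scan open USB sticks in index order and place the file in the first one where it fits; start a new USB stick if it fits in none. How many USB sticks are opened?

  6 → USB stick 1 (new)  [load 6/38]
  10 → USB stick 1  [load 16/38]
  11 → USB stick 1  [load 27/38]
  20 → USB stick 2 (new)  [load 20/38]
  20 → USB stick 3 (new)  [load 20/38]
  23 → USB stick 4 (new)  [load 23/38]
  13 → USB stick 2  [load 33/38]
  36 → USB stick 5 (new)  [load 36/38]
  15 → USB stick 3  [load 35/38]
  31 → USB stick 6 (new)  [load 31/38]
  29 → USB stick 7 (new)  [load 29/38]
7 USB sticks opened.

7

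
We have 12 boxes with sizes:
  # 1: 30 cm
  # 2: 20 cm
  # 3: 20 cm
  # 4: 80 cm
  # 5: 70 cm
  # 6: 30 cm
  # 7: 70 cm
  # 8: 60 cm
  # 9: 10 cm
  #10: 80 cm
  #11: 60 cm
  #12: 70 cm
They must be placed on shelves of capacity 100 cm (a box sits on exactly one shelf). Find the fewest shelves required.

7

Total = 80 + 80 + 70 + 70 + 70 + 60 + 60 + 30 + 30 + 20 + 20 + 10 = 600 cm.
Lower bound: ⌈600/100⌉ = 6 shelves.
Also, 7 boxes each exceed 50 cm, and no two of those can share a shelf, so at least 7 shelves are needed.
A packing using 7 shelves:
  shelf 1: 80 + 20 = 100
  shelf 2: 80 + 20 = 100
  shelf 3: 70 + 30 = 100
  shelf 4: 70 + 30 = 100
  shelf 5: 70 + 10 = 80
  shelf 6: 60 = 60
  shelf 7: 60 = 60
This matches the lower bound, so 7 is optimal.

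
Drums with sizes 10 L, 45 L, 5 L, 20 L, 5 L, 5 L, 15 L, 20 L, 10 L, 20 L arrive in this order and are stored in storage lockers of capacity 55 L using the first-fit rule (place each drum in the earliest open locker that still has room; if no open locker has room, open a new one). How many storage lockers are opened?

3

  10 → locker 1 (new)  [load 10/55]
  45 → locker 1  [load 55/55]
  5 → locker 2 (new)  [load 5/55]
  20 → locker 2  [load 25/55]
  5 → locker 2  [load 30/55]
  5 → locker 2  [load 35/55]
  15 → locker 2  [load 50/55]
  20 → locker 3 (new)  [load 20/55]
  10 → locker 3  [load 30/55]
  20 → locker 3  [load 50/55]
3 storage lockers opened.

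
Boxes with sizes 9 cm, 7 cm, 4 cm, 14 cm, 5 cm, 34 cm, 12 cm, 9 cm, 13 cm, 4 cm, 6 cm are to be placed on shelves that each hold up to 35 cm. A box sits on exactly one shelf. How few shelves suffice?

Total = 34 + 14 + 13 + 12 + 9 + 9 + 7 + 6 + 5 + 4 + 4 = 117 cm.
Lower bound: ⌈117/35⌉ = 4 shelves.
A packing using 4 shelves:
  shelf 1: 34 = 34
  shelf 2: 14 + 13 + 7 = 34
  shelf 3: 12 + 9 + 9 + 5 = 35
  shelf 4: 6 + 4 + 4 = 14
This matches the lower bound, so 4 is optimal.

4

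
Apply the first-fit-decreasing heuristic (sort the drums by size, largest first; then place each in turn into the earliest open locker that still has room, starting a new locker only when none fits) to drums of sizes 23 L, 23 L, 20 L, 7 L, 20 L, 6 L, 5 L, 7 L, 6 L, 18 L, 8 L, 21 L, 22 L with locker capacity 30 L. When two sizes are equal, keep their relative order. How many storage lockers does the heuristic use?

7

Sorted descending: 23, 23, 22, 21, 20, 20, 18, 8, 7, 7, 6, 6, 5.
  23 → locker 1 (new)  [load 23/30]
  23 → locker 2 (new)  [load 23/30]
  22 → locker 3 (new)  [load 22/30]
  21 → locker 4 (new)  [load 21/30]
  20 → locker 5 (new)  [load 20/30]
  20 → locker 6 (new)  [load 20/30]
  18 → locker 7 (new)  [load 18/30]
  8 → locker 3  [load 30/30]
  7 → locker 1  [load 30/30]
  7 → locker 2  [load 30/30]
  6 → locker 4  [load 27/30]
  6 → locker 5  [load 26/30]
  5 → locker 6  [load 25/30]
7 storage lockers opened.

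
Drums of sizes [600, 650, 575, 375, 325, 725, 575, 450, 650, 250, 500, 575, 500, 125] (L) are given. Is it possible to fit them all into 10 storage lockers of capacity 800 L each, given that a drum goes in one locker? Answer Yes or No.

Total = 6875 L; ⌈6875/800⌉ = 9.
10 drums each exceed half the capacity and cannot share a locker, forcing at least 10 storage lockers.
The bound of 10 does not rule out 10, but exhaustive search shows no assignment into 10 storage lockers of capacity 800 L exists — the minimum is 11.

No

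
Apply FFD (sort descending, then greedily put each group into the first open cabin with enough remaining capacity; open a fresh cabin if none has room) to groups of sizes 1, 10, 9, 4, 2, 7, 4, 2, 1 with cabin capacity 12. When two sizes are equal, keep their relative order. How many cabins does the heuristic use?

Sorted descending: 10, 9, 7, 4, 4, 2, 2, 1, 1.
  10 → cabin 1 (new)  [load 10/12]
  9 → cabin 2 (new)  [load 9/12]
  7 → cabin 3 (new)  [load 7/12]
  4 → cabin 3  [load 11/12]
  4 → cabin 4 (new)  [load 4/12]
  2 → cabin 1  [load 12/12]
  2 → cabin 2  [load 11/12]
  1 → cabin 2  [load 12/12]
  1 → cabin 3  [load 12/12]
4 cabins opened.

4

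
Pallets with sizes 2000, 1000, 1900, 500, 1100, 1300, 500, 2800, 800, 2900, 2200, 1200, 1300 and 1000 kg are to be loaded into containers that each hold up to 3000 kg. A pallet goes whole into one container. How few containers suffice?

Total = 2900 + 2800 + 2200 + 2000 + 1900 + 1300 + 1300 + 1200 + 1100 + 1000 + 1000 + 800 + 500 + 500 = 20500 kg.
Lower bound: ⌈20500/3000⌉ = 7 containers.
A packing using 7 containers:
  container 1: 2900 = 2900
  container 2: 2800 = 2800
  container 3: 2200 + 800 = 3000
  container 4: 2000 + 1000 = 3000
  container 5: 1900 + 1100 = 3000
  container 6: 1300 + 1200 + 500 = 3000
  container 7: 1300 + 1000 + 500 = 2800
This matches the lower bound, so 7 is optimal.

7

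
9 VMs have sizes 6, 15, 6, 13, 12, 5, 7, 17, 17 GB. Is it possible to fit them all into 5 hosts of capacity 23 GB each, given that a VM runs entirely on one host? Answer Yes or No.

Yes

A valid assignment using 5 hosts:
  host 1: 17 + 6 = 23
  host 2: 17 + 6 = 23
  host 3: 15 + 7 = 22
  host 4: 13 + 5 = 18
  host 5: 12 = 12
Every load is within 23 GB, so 5 hosts suffice.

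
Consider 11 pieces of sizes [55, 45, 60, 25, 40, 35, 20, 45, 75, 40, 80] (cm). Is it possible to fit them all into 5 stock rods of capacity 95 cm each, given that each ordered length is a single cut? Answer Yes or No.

No

Total = 520 cm; ⌈520/95⌉ = 6.
At least 6 stock rods are required, but only 5 are allowed.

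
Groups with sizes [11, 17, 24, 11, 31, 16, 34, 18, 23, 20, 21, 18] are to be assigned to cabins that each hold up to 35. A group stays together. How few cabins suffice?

Total = 34 + 31 + 24 + 23 + 21 + 20 + 18 + 18 + 17 + 16 + 11 + 11 = 244.
Lower bound: ⌈244/35⌉ = 7 cabins.
Also, 8 groups each exceed 35/2, and no two of those can share a cabin, so at least 8 cabins are needed.
A packing using 8 cabins:
  cabin 1: 34 = 34
  cabin 2: 31 = 31
  cabin 3: 24 + 11 = 35
  cabin 4: 23 + 11 = 34
  cabin 5: 21 = 21
  cabin 6: 20 = 20
  cabin 7: 18 + 17 = 35
  cabin 8: 18 + 16 = 34
This matches the lower bound, so 8 is optimal.

8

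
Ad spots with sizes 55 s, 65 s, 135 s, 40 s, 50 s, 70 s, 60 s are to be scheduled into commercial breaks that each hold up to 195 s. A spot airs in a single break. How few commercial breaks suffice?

3

Total = 135 + 70 + 65 + 60 + 55 + 50 + 40 = 475 s.
Lower bound: ⌈475/195⌉ = 3 commercial breaks.
A packing using 3 commercial breaks:
  break 1: 135 + 60 = 195
  break 2: 70 + 65 + 55 = 190
  break 3: 50 + 40 = 90
This matches the lower bound, so 3 is optimal.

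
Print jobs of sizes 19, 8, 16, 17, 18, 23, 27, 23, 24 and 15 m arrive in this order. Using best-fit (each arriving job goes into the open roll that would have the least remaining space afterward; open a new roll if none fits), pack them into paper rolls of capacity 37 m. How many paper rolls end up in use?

  19 → roll 1 (new)  [load 19/37]
  8 → roll 1  [load 27/37]
  16 → roll 2 (new)  [load 16/37]
  17 → roll 2  [load 33/37]
  18 → roll 3 (new)  [load 18/37]
  23 → roll 4 (new)  [load 23/37]
  27 → roll 5 (new)  [load 27/37]
  23 → roll 6 (new)  [load 23/37]
  24 → roll 7 (new)  [load 24/37]
  15 → roll 3  [load 33/37]
7 paper rolls opened.

7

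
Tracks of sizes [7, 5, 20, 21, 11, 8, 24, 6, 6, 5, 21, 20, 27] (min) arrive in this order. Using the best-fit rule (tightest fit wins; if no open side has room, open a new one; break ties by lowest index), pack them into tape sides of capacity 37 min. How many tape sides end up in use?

  7 → side 1 (new)  [load 7/37]
  5 → side 1  [load 12/37]
  20 → side 1  [load 32/37]
  21 → side 2 (new)  [load 21/37]
  11 → side 2  [load 32/37]
  8 → side 3 (new)  [load 8/37]
  24 → side 3  [load 32/37]
  6 → side 4 (new)  [load 6/37]
  6 → side 4  [load 12/37]
  5 → side 1  [load 37/37]
  21 → side 4  [load 33/37]
  20 → side 5 (new)  [load 20/37]
  27 → side 6 (new)  [load 27/37]
6 tape sides opened.

6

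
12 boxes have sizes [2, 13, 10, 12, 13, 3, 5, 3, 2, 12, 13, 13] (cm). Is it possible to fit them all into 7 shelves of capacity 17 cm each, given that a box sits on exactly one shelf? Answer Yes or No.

Yes

A valid assignment using 7 shelves:
  shelf 1: 13 + 3 = 16
  shelf 2: 13 + 3 = 16
  shelf 3: 13 + 2 + 2 = 17
  shelf 4: 13 = 13
  shelf 5: 12 + 5 = 17
  shelf 6: 12 = 12
  shelf 7: 10 = 10
Every load is within 17 cm, so 7 shelves suffice.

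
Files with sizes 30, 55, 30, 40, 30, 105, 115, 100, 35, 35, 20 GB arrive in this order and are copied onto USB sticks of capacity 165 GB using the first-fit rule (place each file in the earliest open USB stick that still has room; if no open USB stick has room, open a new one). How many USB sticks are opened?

4

  30 → USB stick 1 (new)  [load 30/165]
  55 → USB stick 1  [load 85/165]
  30 → USB stick 1  [load 115/165]
  40 → USB stick 1  [load 155/165]
  30 → USB stick 2 (new)  [load 30/165]
  105 → USB stick 2  [load 135/165]
  115 → USB stick 3 (new)  [load 115/165]
  100 → USB stick 4 (new)  [load 100/165]
  35 → USB stick 3  [load 150/165]
  35 → USB stick 4  [load 135/165]
  20 → USB stick 2  [load 155/165]
4 USB sticks opened.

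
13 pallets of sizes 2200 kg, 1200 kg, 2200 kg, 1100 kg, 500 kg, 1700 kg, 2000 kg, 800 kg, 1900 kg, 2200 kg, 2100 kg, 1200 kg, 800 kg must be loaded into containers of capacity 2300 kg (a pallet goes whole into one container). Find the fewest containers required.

Total = 2200 + 2200 + 2200 + 2100 + 2000 + 1900 + 1700 + 1200 + 1200 + 1100 + 800 + 800 + 500 = 19900 kg.
Lower bound: ⌈19900/2300⌉ = 9 containers.
A packing using 10 containers:
  container 1: 2200 = 2200
  container 2: 2200 = 2200
  container 3: 2200 = 2200
  container 4: 2100 = 2100
  container 5: 2000 = 2000
  container 6: 1900 = 1900
  container 7: 1700 + 500 = 2200
  container 8: 1200 + 1100 = 2300
  container 9: 1200 + 800 = 2000
  container 10: 800 = 800
No arrangement into 9 containers stays within capacity, so 10 is optimal.

10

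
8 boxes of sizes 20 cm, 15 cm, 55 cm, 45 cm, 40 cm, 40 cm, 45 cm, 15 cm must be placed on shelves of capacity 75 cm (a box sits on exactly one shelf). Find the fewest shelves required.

Total = 55 + 45 + 45 + 40 + 40 + 20 + 15 + 15 = 275 cm.
Lower bound: ⌈275/75⌉ = 4 shelves.
Also, 5 boxes each exceed 75/2 cm, and no two of those can share a shelf, so at least 5 shelves are needed.
A packing using 5 shelves:
  shelf 1: 55 + 20 = 75
  shelf 2: 45 + 15 + 15 = 75
  shelf 3: 45 = 45
  shelf 4: 40 = 40
  shelf 5: 40 = 40
This matches the lower bound, so 5 is optimal.

5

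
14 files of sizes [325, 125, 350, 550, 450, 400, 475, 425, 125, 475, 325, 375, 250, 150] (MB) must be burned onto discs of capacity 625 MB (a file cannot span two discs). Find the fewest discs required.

Total = 550 + 475 + 475 + 450 + 425 + 400 + 375 + 350 + 325 + 325 + 250 + 150 + 125 + 125 = 4800 MB.
Lower bound: ⌈4800/625⌉ = 8 discs.
Also, 10 files each exceed 625/2 MB, and no two of those can share a disc, so at least 10 discs are needed.
A packing using 10 discs:
  disc 1: 550 = 550
  disc 2: 475 + 150 = 625
  disc 3: 475 + 125 = 600
  disc 4: 450 + 125 = 575
  disc 5: 425 = 425
  disc 6: 400 = 400
  disc 7: 375 + 250 = 625
  disc 8: 350 = 350
  disc 9: 325 = 325
  disc 10: 325 = 325
This matches the lower bound, so 10 is optimal.

10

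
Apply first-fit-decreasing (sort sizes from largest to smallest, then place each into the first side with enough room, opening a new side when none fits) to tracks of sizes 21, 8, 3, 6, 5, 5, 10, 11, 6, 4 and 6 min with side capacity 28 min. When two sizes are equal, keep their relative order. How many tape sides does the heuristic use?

Sorted descending: 21, 11, 10, 8, 6, 6, 6, 5, 5, 4, 3.
  21 → side 1 (new)  [load 21/28]
  11 → side 2 (new)  [load 11/28]
  10 → side 2  [load 21/28]
  8 → side 3 (new)  [load 8/28]
  6 → side 1  [load 27/28]
  6 → side 2  [load 27/28]
  6 → side 3  [load 14/28]
  5 → side 3  [load 19/28]
  5 → side 3  [load 24/28]
  4 → side 3  [load 28/28]
  3 → side 4 (new)  [load 3/28]
4 tape sides opened.

4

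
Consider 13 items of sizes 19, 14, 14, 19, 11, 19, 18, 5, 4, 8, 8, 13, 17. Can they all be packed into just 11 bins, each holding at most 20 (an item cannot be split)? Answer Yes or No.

Yes

A valid assignment using 10 bins:
  bin 1: 19 = 19
  bin 2: 19 = 19
  bin 3: 19 = 19
  bin 4: 18 = 18
  bin 5: 17 = 17
  bin 6: 14 + 5 = 19
  bin 7: 14 + 4 = 18
  bin 8: 13 = 13
  bin 9: 11 + 8 = 19
  bin 10: 8 = 8
That uses only 10 ≤ 11, so 11 bins are enough.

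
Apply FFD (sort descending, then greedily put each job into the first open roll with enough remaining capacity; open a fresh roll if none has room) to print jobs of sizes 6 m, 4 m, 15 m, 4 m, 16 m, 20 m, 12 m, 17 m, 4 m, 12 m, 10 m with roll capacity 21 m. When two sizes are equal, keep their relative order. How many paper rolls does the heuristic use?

7

Sorted descending: 20, 17, 16, 15, 12, 12, 10, 6, 4, 4, 4.
  20 → roll 1 (new)  [load 20/21]
  17 → roll 2 (new)  [load 17/21]
  16 → roll 3 (new)  [load 16/21]
  15 → roll 4 (new)  [load 15/21]
  12 → roll 5 (new)  [load 12/21]
  12 → roll 6 (new)  [load 12/21]
  10 → roll 7 (new)  [load 10/21]
  6 → roll 4  [load 21/21]
  4 → roll 2  [load 21/21]
  4 → roll 3  [load 20/21]
  4 → roll 5  [load 16/21]
7 paper rolls opened.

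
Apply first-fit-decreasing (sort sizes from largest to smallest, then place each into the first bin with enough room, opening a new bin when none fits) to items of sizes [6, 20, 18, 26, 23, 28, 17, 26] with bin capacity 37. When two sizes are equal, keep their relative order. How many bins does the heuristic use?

6

Sorted descending: 28, 26, 26, 23, 20, 18, 17, 6.
  28 → bin 1 (new)  [load 28/37]
  26 → bin 2 (new)  [load 26/37]
  26 → bin 3 (new)  [load 26/37]
  23 → bin 4 (new)  [load 23/37]
  20 → bin 5 (new)  [load 20/37]
  18 → bin 6 (new)  [load 18/37]
  17 → bin 5  [load 37/37]
  6 → bin 1  [load 34/37]
6 bins opened.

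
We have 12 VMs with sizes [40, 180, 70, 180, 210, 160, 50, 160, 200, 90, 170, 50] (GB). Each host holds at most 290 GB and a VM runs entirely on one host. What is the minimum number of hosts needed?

7

Total = 210 + 200 + 180 + 180 + 170 + 160 + 160 + 90 + 70 + 50 + 50 + 40 = 1560 GB.
Lower bound: ⌈1560/290⌉ = 6 hosts.
Also, 7 VMs each exceed 145 GB, and no two of those can share a host, so at least 7 hosts are needed.
A packing using 7 hosts:
  host 1: 210 + 70 = 280
  host 2: 200 + 90 = 290
  host 3: 180 + 50 + 50 = 280
  host 4: 180 + 40 = 220
  host 5: 170 = 170
  host 6: 160 = 160
  host 7: 160 = 160
This matches the lower bound, so 7 is optimal.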